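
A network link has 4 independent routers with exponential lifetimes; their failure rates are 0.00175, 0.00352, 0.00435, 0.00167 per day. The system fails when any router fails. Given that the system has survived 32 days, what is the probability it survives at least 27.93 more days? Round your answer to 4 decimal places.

Time to first failure ~ Exp(Σλ) with Σλ = 0.01129.
By memorylessness, P(T > 32+27.93 | T > 32) = P(T > 27.93) = e^(−0.01129·27.93) ≈ 0.7295.

0.7295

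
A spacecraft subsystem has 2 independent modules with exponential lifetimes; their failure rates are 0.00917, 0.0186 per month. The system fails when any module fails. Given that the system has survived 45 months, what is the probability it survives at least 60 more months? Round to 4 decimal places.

0.1890

Time to first failure ~ Exp(Σλ) with Σλ = 0.02777.
By memorylessness, P(T > 45+60 | T > 45) = P(T > 60) = e^(−0.02777·60) ≈ 0.1890.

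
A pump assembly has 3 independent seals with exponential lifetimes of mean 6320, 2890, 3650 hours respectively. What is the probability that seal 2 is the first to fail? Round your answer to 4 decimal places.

Rates: λ_i = 1/mean_i → 0.000158228, 0.000346021, 0.000273973; Σλ = 0.000778221.
P(seal 2 first) = λ_2/Σλ = 0.000346021/0.000778221 ≈ 0.4446.

0.4446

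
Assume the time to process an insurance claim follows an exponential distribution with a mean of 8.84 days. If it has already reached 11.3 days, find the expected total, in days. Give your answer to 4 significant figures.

The rate is λ = 1/8.84 = 0.113122 per day.
By memorylessness, E[X | X > 11.3] = 11.3 + 1/λ = 11.3 + 8.84 = 20.14 days.

20.14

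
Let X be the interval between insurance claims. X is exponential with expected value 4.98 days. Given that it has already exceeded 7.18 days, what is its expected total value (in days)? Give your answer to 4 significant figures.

12.16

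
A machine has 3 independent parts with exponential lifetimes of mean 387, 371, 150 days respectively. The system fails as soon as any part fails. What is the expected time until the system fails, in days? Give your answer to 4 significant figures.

The first failure time is exponential with rate Σλ_i = 1/387 + 1/371 + 1/150 = 0.0119461 per day.
E[min] = 1/Σλ = 1/0.0119461 = 83.7096 days.

83.71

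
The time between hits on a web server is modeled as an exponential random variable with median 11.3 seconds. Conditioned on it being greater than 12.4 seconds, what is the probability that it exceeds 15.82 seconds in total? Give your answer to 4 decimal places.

For an exponential, median = ln(2)/λ, so λ = ln 2 / 11.3 = 0.0613405 per second.
P(X > s+t | X > s) = e^(−λ(s+t))/e^(−λs) = e^(−λt), independent of s = 12.4.
P(X > 3.42) = e^(−0.20978) ≈ 0.8108.

0.8108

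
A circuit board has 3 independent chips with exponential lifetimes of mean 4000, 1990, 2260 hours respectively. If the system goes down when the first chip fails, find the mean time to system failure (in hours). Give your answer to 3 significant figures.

837

The first failure time is exponential with rate Σλ_i = 1/4000 + 1/1990 + 1/2260 = 0.00119499 per hour.
E[min] = 1/Σλ = 1/0.00119499 = 836.827 hours.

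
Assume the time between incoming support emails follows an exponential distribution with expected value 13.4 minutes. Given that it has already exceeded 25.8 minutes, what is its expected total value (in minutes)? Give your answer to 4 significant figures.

39.20

The rate is λ = 1/13.4 = 0.0746269 per minute.
By memorylessness, E[X | X > 25.8] = 25.8 + 1/λ = 25.8 + 13.4 = 39.2 minutes.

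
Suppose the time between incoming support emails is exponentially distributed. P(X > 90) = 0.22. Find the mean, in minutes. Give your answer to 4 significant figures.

59.44

e^(−λ·90) = 0.22 ⇒ λ = −ln(0.22)/90 = 0.0168236.
Mean = 1/λ = 59.4402 minutes.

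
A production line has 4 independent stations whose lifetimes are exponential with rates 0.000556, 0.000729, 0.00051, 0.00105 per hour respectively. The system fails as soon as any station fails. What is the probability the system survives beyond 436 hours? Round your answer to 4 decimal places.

0.2893

The time to first failure is exponential with rate Σλ = 0.000556 + 0.000729 + 0.00051 + 0.00105 = 0.002845.
P(min > 436) = e^(−0.002845·436) = e^(−1.2404) ≈ 0.2893.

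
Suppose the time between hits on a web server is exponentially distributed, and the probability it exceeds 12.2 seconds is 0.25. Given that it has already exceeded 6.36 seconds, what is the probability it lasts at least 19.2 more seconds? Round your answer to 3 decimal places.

0.113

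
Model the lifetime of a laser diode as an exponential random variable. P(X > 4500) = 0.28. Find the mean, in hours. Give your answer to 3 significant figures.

e^(−λ·4500) = 0.28 ⇒ λ = −ln(0.28)/4500 = 0.000282881.
Mean = 1/λ = 3535.05 hours.

3540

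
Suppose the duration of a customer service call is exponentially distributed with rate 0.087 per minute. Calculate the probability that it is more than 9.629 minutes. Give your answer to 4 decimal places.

P(X > 9.629) = e^(−λ·9.629) = e^(−0.83772) ≈ 0.4327.

0.4327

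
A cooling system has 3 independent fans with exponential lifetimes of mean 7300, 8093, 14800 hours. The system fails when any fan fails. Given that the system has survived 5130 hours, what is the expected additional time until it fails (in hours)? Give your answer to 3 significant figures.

3050

First-failure rate Σλ = 1/7300 + 1/8093 + 1/14800 = 0.000328117.
By memorylessness the expected residual is 1/Σλ = 3047.69 hours, regardless of the 5130 already elapsed.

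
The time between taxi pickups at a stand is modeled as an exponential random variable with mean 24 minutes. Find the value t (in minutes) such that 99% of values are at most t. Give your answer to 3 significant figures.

111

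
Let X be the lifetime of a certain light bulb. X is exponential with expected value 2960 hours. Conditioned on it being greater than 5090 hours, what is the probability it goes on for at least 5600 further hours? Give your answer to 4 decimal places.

0.1508

The rate is λ = 1/2960 = 0.000337838 per hour.
The exponential is memoryless, so the remaining time is again Exp(λ): the condition X > 5090 is irrelevant.
P(X > 5600) = e^(−1.8919) ≈ 0.1508.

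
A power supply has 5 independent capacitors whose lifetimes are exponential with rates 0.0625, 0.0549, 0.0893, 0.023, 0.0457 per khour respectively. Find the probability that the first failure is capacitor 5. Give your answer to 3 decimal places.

The time to first failure is exponential with rate Σλ = 0.0625 + 0.0549 + 0.0893 + 0.023 + 0.0457 = 0.2754.
P(capacitor 5 first) = λ_5/Σλ = 0.0457/0.2754 ≈ 0.166.

0.166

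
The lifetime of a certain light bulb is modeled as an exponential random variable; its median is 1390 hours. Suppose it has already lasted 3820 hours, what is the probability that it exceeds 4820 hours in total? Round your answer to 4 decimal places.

For an exponential, median = ln(2)/λ, so λ = ln 2 / 1390 = 0.000498667 per hour.
By the memoryless property, P(X > 3820+1000 | X > 3820) = P(X > 1000).
P(X > 1000) = e^(−0.49867) ≈ 0.6073.

0.6073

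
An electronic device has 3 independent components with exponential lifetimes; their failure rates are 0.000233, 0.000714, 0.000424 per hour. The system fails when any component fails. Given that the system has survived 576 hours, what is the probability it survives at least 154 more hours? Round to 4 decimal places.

0.8097

Time to first failure ~ Exp(Σλ) with Σλ = 0.001371.
By memorylessness, P(T > 576+154 | T > 576) = P(T > 154) = e^(−0.001371·154) ≈ 0.8097.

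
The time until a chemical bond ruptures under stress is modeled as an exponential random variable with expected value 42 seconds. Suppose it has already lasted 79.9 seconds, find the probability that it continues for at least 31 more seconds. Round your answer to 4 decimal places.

The rate is λ = 1/42 = 0.0238095 per second.
By the memoryless property, P(X > 79.9+31 | X > 79.9) = P(X > 31).
P(X > 31) = e^(−0.7381) ≈ 0.4780.

0.4780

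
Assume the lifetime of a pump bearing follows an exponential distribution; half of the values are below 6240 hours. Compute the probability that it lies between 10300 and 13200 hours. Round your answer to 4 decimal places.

For an exponential, median = ln(2)/λ, so λ = ln 2 / 6240 = 0.000111081 per hour.
P(10300 < X < 13200) = e^(−λ·10300) − e^(−λ·13200) = 0.31850 − 0.23078 ≈ 0.0877.

0.0877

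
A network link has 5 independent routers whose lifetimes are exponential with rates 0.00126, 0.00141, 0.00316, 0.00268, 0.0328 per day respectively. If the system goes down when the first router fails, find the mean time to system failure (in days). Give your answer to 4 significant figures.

The time to first failure is exponential with rate Σλ = 0.00126 + 0.00141 + 0.00316 + 0.00268 + 0.0328 = 0.04131.
E[min] = 1/Σλ = 1/0.04131 = 24.2072 days.

24.21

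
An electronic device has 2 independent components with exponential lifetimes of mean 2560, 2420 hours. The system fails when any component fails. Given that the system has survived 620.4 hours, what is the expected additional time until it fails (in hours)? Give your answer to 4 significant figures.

1244

First-failure rate Σλ = 1/2560 + 1/2420 = 0.000803848.
By memorylessness the expected residual is 1/Σλ = 1244.02 hours, regardless of the 620.4 already elapsed.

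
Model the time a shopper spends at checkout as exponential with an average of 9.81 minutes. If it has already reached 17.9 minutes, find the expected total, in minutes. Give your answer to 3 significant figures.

27.7

The rate is λ = 1/9.81 = 0.101937 per minute.
By memorylessness, E[X | X > 17.9] = 17.9 + 1/λ = 17.9 + 9.81 = 27.71 minutes.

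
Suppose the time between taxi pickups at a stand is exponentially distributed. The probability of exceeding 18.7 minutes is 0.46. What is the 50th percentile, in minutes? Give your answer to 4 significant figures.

e^(−λ·18.7) = 0.46 ⇒ λ = −ln(0.46)/18.7 = 0.0415256.
50th percentile: 1 − e^(−λt) = 0.5, t = −ln(0.5)/λ = 16.692 minutes.

16.69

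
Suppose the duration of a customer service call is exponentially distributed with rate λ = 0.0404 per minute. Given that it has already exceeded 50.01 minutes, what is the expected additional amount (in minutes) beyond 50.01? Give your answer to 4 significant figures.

24.75

By memorylessness, the remaining amount past any threshold is again Exp(λ) with mean 1/λ = 24.7525 minutes.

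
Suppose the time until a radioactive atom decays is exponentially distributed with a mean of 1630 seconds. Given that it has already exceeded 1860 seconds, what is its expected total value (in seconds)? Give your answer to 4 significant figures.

The rate is λ = 1/1630 = 0.000613497 per second.
By memorylessness, E[X | X > 1860] = 1860 + 1/λ = 1860 + 1630 = 3490 seconds.

3490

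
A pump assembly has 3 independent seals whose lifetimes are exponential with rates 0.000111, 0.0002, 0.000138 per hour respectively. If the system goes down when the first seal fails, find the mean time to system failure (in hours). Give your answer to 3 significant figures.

2230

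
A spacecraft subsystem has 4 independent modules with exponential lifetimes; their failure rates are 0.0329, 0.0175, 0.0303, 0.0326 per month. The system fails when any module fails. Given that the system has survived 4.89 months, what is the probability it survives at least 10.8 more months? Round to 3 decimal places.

0.294

Time to first failure ~ Exp(Σλ) with Σλ = 0.1133.
By memorylessness, P(T > 4.89+10.8 | T > 4.89) = P(T > 10.8) = e^(−0.1133·10.8) ≈ 0.294.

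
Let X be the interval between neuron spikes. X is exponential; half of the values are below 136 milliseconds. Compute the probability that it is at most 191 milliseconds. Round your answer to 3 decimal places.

0.622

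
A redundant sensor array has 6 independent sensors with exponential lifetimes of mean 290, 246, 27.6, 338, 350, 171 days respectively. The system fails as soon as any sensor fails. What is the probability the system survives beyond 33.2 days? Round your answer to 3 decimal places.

0.159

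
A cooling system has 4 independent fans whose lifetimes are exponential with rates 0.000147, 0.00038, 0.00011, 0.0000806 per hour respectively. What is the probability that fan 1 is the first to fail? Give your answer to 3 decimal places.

The time to first failure is exponential with rate Σλ = 0.000147 + 0.00038 + 0.00011 + 0.0000806 = 0.0007176.
P(fan 1 first) = λ_1/Σλ = 0.000147/0.0007176 ≈ 0.205.

0.205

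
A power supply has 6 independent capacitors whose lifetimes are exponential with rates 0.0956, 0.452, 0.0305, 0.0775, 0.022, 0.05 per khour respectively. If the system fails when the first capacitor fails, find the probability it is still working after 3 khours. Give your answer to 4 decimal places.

The time to first failure is exponential with rate Σλ = 0.0956 + 0.452 + 0.0305 + 0.0775 + 0.022 + 0.05 = 0.7276.
P(min > 3) = e^(−0.7276·3) = e^(−2.1828) ≈ 0.1127.

0.1127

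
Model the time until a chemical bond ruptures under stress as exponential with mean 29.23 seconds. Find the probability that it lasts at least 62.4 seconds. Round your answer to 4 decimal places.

0.1183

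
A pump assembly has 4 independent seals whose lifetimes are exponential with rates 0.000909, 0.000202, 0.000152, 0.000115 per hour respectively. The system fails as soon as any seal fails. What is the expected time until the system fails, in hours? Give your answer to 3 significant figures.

726

The time to first failure is exponential with rate Σλ = 0.000909 + 0.000202 + 0.000152 + 0.000115 = 0.001378.
E[min] = 1/Σλ = 1/0.001378 = 725.689 hours.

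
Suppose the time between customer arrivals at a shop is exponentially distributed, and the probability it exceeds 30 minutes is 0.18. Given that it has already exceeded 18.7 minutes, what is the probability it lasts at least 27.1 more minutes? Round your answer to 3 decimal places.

0.212

From e^(−λ·30) = 0.18, λ = −ln(0.18)/30 = 0.0571599.
Memoryless: P(X > 18.7+27.1 | X > 18.7) = P(X > 27.1) = e^(−0.0571599·27.1) ≈ 0.212.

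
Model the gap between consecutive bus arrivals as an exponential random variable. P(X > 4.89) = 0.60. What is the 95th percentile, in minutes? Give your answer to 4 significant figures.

e^(−λ·4.89) = 0.60 ⇒ λ = −ln(0.60)/4.89 = 0.104463.
95th percentile: 1 − e^(−λt) = 0.95, t = −ln(0.05)/λ = 28.6774 minutes.

28.68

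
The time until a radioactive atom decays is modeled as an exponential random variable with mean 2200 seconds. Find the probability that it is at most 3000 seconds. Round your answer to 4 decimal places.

The rate is λ = 1/2200 = 0.000454545 per second.
P(X ≤ 3000) = 1 − e^(−λ·3000) = 1 − e^(−1.3636) ≈ 0.7443.

0.7443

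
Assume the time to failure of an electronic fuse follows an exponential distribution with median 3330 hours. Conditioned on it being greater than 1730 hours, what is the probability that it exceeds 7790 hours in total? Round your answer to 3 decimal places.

0.283

For an exponential, median = ln(2)/λ, so λ = ln 2 / 3330 = 0.000208152 per hour.
By the memoryless property, P(X > 1730+6060 | X > 1730) = P(X > 6060).
P(X > 6060) = e^(−1.2614) ≈ 0.283.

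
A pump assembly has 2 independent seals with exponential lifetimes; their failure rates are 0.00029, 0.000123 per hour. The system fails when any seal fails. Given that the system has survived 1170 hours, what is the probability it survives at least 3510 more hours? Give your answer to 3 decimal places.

Time to first failure ~ Exp(Σλ) with Σλ = 0.000413.
By memorylessness, P(T > 1170+3510 | T > 1170) = P(T > 3510) = e^(−0.000413·3510) ≈ 0.235.

0.235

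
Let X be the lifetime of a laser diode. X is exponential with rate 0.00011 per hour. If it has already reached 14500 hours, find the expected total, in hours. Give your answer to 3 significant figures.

By memorylessness, E[X | X > 14500] = 14500 + 1/λ = 14500 + 9090.91 = 23590.9 hours.

23600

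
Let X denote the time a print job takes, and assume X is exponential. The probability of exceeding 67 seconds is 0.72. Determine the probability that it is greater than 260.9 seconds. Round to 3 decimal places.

e^(−λ·67) = 0.72 ⇒ λ = −ln(0.72)/67 = 0.00490305.
P(X > 260.9) = e^(−0.00490305·260.9) = e^(−1.2792) ≈ 0.278.

0.278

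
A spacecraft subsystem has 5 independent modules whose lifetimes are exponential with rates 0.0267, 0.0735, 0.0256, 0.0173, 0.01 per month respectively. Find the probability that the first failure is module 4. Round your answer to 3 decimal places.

The time to first failure is exponential with rate Σλ = 0.0267 + 0.0735 + 0.0256 + 0.0173 + 0.01 = 0.1531.
P(module 4 first) = λ_4/Σλ = 0.0173/0.1531 ≈ 0.113.

0.113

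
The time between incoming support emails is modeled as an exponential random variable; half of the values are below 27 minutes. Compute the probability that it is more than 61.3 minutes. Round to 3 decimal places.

0.207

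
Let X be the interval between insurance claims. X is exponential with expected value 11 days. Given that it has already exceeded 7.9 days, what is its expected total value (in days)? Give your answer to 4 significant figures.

18.90

The rate is λ = 1/11 = 0.0909091 per day.
By memorylessness, E[X | X > 7.9] = 7.9 + 1/λ = 7.9 + 11 = 18.9 days.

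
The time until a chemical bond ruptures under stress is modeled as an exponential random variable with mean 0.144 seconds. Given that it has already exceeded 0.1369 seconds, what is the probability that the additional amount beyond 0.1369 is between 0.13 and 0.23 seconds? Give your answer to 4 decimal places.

0.2030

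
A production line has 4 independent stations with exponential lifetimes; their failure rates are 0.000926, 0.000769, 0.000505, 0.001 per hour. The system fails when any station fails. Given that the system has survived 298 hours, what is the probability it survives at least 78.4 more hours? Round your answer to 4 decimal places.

0.7781

Time to first failure ~ Exp(Σλ) with Σλ = 0.0032.
By memorylessness, P(T > 298+78.4 | T > 298) = P(T > 78.4) = e^(−0.0032·78.4) ≈ 0.7781.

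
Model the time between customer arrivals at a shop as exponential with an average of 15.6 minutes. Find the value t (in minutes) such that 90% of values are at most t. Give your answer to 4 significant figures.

The rate is λ = 1/15.6 = 0.0641026 per minute.
Set 1 − e^(−λt) = 0.9, so t = −ln(0.1)/λ = 2.3026/0.0641026 ≈ 35.9203 minutes.

35.92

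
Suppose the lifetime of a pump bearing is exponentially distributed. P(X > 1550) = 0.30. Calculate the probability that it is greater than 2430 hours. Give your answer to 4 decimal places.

0.1514

e^(−λ·1550) = 0.30 ⇒ λ = −ln(0.30)/1550 = 0.000776757.
P(X > 2430) = e^(−0.000776757·2430) = e^(−1.8875) ≈ 0.1514.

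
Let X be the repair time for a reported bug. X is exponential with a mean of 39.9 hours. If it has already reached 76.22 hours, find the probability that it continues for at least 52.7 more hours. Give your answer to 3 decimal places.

0.267

The rate is λ = 1/39.9 = 0.0250627 per hour.
By the memoryless property, P(X > 76.22+52.7 | X > 76.22) = P(X > 52.7).
P(X > 52.7) = e^(−1.3208) ≈ 0.267.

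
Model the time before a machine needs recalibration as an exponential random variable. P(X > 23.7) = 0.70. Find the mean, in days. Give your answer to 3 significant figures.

66.4

e^(−λ·23.7) = 0.70 ⇒ λ = −ln(0.70)/23.7 = 0.0150496.
Mean = 1/λ = 66.4471 days.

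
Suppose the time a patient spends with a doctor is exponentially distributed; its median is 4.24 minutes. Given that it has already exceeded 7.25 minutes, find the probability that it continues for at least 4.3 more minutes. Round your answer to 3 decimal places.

0.495

For an exponential, median = ln(2)/λ, so λ = ln 2 / 4.24 = 0.163478 per minute.
By the memoryless property, P(X > 7.25+4.3 | X > 7.25) = P(X > 4.3).
P(X > 4.3) = e^(−0.70296) ≈ 0.495.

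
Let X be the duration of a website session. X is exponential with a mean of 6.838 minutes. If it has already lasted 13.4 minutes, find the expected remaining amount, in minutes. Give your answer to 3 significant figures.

6.84

The rate is λ = 1/6.838 = 0.146242 per minute.
By memorylessness, the remaining amount past any threshold is again Exp(λ) with mean 1/λ = 6.838 minutes.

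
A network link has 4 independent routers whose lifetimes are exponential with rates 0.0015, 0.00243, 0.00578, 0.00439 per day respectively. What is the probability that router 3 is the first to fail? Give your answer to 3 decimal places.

The time to first failure is exponential with rate Σλ = 0.0015 + 0.00243 + 0.00578 + 0.00439 = 0.0141.
P(router 3 first) = λ_3/Σλ = 0.00578/0.0141 ≈ 0.410.

0.410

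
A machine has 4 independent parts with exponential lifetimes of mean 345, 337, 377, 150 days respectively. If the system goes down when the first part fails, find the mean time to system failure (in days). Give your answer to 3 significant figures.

The first failure time is exponential with rate Σλ_i = 1/345 + 1/337 + 1/377 + 1/150 = 0.0151851 per day.
E[min] = 1/Σλ = 1/0.0151851 = 65.854 days.

65.9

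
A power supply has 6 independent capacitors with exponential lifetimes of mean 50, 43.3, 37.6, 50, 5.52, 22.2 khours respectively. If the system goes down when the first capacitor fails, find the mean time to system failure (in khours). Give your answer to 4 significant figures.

The first failure time is exponential with rate Σλ_i = 1/50 + 1/43.3 + 1/37.6 + 1/50 + 1/5.52 + 1/22.2 = 0.315895 per khour.
E[min] = 1/Σλ = 1/0.315895 = 3.16561 khours.

3.166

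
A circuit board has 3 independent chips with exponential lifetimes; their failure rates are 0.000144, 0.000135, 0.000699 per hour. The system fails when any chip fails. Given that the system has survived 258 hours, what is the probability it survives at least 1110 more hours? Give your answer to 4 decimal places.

0.3377

Time to first failure ~ Exp(Σλ) with Σλ = 0.000978.
By memorylessness, P(T > 258+1110 | T > 258) = P(T > 1110) = e^(−0.000978·1110) ≈ 0.3377.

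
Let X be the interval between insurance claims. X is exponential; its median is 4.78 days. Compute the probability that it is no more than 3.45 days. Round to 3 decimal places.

0.394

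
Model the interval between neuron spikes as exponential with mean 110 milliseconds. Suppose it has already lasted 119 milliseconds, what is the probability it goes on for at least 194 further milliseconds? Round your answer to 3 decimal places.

The rate is λ = 1/110 = 0.00909091 per millisecond.
The exponential is memoryless, so the remaining time is again Exp(λ): the condition X > 119 is irrelevant.
P(X > 194) = e^(−1.7636) ≈ 0.171.

0.171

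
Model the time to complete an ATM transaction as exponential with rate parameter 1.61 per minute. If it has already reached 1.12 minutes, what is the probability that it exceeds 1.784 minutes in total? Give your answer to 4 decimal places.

P(X > s+t | X > s) = e^(−λ(s+t))/e^(−λs) = e^(−λt), independent of s = 1.12.
P(X > 0.664) = e^(−1.069) ≈ 0.3433.

0.3433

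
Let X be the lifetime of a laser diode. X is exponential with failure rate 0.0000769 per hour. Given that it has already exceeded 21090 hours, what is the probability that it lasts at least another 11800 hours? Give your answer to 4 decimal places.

0.4036

By the memoryless property, P(X > 21090+11800 | X > 21090) = P(X > 11800).
P(X > 11800) = e^(−0.90742) ≈ 0.4036.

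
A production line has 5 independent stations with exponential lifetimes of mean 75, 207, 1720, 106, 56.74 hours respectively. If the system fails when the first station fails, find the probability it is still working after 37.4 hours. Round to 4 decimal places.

0.1803

The first failure time is exponential with rate Σλ_i = 1/75 + 1/207 + 1/1720 + 1/106 + 1/56.74 = 0.0458039 per hour.
P(min > 37.4) = e^(−0.0458039·37.4) = e^(−1.7131) ≈ 0.1803.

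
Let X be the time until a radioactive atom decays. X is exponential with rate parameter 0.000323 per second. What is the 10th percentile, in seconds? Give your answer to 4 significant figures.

326.2

Set 1 − e^(−λt) = 0.1, so t = −ln(0.9)/λ = 0.10536/0.000323 ≈ 326.194 seconds.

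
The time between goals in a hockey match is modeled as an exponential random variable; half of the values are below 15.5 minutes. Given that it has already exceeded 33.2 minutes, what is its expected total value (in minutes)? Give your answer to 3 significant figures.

55.6

For an exponential, median = ln(2)/λ, so λ = ln 2 / 15.5 = 0.0447192 per minute.
By memorylessness, E[X | X > 33.2] = 33.2 + 1/λ = 33.2 + 22.3618 = 55.5618 minutes.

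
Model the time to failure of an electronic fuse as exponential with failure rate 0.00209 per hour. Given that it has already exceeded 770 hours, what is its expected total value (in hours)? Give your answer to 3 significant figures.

By memorylessness, E[X | X > 770] = 770 + 1/λ = 770 + 478.469 = 1248.47 hours.

1250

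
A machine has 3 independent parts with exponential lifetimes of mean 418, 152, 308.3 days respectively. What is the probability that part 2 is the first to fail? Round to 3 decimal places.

0.539

Rates: λ_i = 1/mean_i → 0.00239234, 0.00657895, 0.00324359; Σλ = 0.0122149.
P(part 2 first) = λ_2/Σλ = 0.00657895/0.0122149 ≈ 0.539.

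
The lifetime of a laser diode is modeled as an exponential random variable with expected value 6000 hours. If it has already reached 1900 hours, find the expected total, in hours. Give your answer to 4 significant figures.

The rate is λ = 1/6000 = 0.000166667 per hour.
By memorylessness, E[X | X > 1900] = 1900 + 1/λ = 1900 + 6000 = 7900 hours.

7900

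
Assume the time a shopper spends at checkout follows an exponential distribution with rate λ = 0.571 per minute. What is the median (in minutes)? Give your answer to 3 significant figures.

1.21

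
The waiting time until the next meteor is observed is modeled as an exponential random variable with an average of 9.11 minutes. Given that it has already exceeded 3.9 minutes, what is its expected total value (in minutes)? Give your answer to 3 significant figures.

The rate is λ = 1/9.11 = 0.109769 per minute.
By memorylessness, E[X | X > 3.9] = 3.9 + 1/λ = 3.9 + 9.11 = 13.01 minutes.

13.0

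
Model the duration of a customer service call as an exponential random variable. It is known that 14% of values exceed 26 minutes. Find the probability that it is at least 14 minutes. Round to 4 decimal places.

e^(−λ·26) = 0.14 ⇒ λ = −ln(0.14)/26 = 0.0756197.
P(X > 14) = e^(−0.0756197·14) = e^(−1.0587) ≈ 0.3469.

0.3469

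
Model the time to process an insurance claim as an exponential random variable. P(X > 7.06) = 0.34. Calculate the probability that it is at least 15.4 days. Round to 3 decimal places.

e^(−λ·7.06) = 0.34 ⇒ λ = −ln(0.34)/7.06 = 0.152806.
P(X > 15.4) = e^(−0.152806·15.4) = e^(−2.3532) ≈ 0.095.

0.095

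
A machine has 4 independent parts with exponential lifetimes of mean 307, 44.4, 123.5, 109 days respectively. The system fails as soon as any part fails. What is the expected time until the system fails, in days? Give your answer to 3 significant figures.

23.2

The first failure time is exponential with rate Σλ_i = 1/307 + 1/44.4 + 1/123.5 + 1/109 = 0.0430513 per day.
E[min] = 1/Σλ = 1/0.0430513 = 23.2281 days.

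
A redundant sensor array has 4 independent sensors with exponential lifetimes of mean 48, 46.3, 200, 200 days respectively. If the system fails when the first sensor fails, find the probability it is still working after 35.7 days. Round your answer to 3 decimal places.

0.154

The first failure time is exponential with rate Σλ_i = 1/48 + 1/46.3 + 1/200 + 1/200 = 0.0524316 per day.
P(min > 35.7) = e^(−0.0524316·35.7) = e^(−1.8718) ≈ 0.154.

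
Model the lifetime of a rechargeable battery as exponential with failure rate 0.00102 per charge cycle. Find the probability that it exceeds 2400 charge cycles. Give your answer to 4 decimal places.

0.0865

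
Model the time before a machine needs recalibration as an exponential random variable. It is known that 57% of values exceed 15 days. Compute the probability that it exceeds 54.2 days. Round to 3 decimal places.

e^(−λ·15) = 0.57 ⇒ λ = −ln(0.57)/15 = 0.0374746.
P(X > 54.2) = e^(−0.0374746·54.2) = e^(−2.0311) ≈ 0.131.

0.131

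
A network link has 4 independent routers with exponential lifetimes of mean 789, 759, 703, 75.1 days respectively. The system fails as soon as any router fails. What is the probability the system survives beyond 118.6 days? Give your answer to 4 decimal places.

0.1282

The first failure time is exponential with rate Σλ_i = 1/789 + 1/759 + 1/703 + 1/75.1 = 0.017323 per day.
P(min > 118.6) = e^(−0.017323·118.6) = e^(−2.0545) ≈ 0.1282.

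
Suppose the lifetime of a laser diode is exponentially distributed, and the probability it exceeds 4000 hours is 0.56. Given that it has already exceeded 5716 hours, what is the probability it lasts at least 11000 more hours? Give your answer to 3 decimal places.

0.203

From e^(−λ·4000) = 0.56, λ = −ln(0.56)/4000 = 0.000144955.
Memoryless: P(X > 5716+11000 | X > 5716) = P(X > 11000) = e^(−0.000144955·11000) ≈ 0.203.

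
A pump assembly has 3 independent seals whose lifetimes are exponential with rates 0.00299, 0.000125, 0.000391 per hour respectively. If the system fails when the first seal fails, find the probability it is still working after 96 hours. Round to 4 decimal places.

The time to first failure is exponential with rate Σλ = 0.00299 + 0.000125 + 0.000391 = 0.003506.
P(min > 96) = e^(−0.003506·96) = e^(−0.33658) ≈ 0.7142.

0.7142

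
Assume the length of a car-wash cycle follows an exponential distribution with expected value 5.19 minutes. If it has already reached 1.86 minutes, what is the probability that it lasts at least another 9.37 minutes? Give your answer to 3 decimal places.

0.164

The rate is λ = 1/5.19 = 0.192678 per minute.
P(X > s+t | X > s) = e^(−λ(s+t))/e^(−λs) = e^(−λt), independent of s = 1.86.
P(X > 9.37) = e^(−1.8054) ≈ 0.164.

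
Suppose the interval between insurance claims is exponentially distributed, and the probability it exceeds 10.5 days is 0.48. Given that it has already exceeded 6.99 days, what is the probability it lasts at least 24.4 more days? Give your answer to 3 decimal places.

0.182

From e^(−λ·10.5) = 0.48, λ = −ln(0.48)/10.5 = 0.0699018.
Memoryless: P(X > 6.99+24.4 | X > 6.99) = P(X > 24.4) = e^(−0.0699018·24.4) ≈ 0.182.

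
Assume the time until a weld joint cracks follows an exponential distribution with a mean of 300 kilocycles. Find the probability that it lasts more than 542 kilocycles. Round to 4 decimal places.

0.1642

The rate is λ = 1/300 = 0.00333333 per kilocycle.
P(X > 542) = e^(−λ·542) = e^(−1.8067) ≈ 0.1642.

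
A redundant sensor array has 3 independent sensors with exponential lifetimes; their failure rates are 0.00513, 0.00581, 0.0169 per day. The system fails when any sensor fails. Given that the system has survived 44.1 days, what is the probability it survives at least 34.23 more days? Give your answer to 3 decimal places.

0.386

Time to first failure ~ Exp(Σλ) with Σλ = 0.02784.
By memorylessness, P(T > 44.1+34.23 | T > 44.1) = P(T > 34.23) = e^(−0.02784·34.23) ≈ 0.386.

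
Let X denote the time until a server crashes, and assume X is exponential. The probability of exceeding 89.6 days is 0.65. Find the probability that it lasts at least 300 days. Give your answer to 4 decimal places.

0.2364

e^(−λ·89.6) = 0.65 ⇒ λ = −ln(0.65)/89.6 = 0.00480785.
P(X > 300) = e^(−0.00480785·300) = e^(−1.4424) ≈ 0.2364.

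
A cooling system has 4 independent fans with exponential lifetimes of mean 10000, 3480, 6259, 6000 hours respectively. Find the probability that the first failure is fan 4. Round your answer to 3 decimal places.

Rates: λ_i = 1/mean_i → 0.0001, 0.000287356, 0.00015977, 0.000166667; Σλ = 0.000713793.
P(fan 4 first) = λ_4/Σλ = 0.000166667/0.000713793 ≈ 0.233.

0.233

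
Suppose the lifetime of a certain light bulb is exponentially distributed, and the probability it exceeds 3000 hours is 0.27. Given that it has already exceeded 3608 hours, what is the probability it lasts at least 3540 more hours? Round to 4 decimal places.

0.2133

From e^(−λ·3000) = 0.27, λ = −ln(0.27)/3000 = 0.000436444.
Memoryless: P(X > 3608+3540 | X > 3608) = P(X > 3540) = e^(−0.000436444·3540) ≈ 0.2133.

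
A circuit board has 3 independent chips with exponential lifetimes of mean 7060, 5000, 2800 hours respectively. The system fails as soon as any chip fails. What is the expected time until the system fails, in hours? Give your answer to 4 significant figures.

1431

The first failure time is exponential with rate Σλ_i = 1/7060 + 1/5000 + 1/2800 = 0.000698786 per hour.
E[min] = 1/Σλ = 1/0.000698786 = 1431.05 hours.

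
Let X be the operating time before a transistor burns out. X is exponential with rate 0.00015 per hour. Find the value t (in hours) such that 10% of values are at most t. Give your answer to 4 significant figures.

Set 1 − e^(−λt) = 0.1, so t = −ln(0.9)/λ = 0.10536/0.00015 ≈ 702.403 hours.

702.4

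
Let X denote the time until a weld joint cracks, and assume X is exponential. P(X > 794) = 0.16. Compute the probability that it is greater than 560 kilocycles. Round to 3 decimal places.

e^(−λ·794) = 0.16 ⇒ λ = −ln(0.16)/794 = 0.00230804.
P(X > 560) = e^(−0.00230804·560) = e^(−1.2925) ≈ 0.275.

0.275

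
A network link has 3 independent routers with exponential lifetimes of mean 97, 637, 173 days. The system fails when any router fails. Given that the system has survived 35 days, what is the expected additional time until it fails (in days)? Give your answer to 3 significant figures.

56.6

First-failure rate Σλ = 1/97 + 1/637 + 1/173 = 0.0176595.
By memorylessness the expected residual is 1/Σλ = 56.6268 days, regardless of the 35 already elapsed.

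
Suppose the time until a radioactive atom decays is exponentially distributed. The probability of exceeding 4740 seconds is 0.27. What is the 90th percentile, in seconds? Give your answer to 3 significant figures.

8340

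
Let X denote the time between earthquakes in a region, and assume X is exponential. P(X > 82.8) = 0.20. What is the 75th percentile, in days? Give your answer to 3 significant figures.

e^(−λ·82.8) = 0.20 ⇒ λ = −ln(0.20)/82.8 = 0.0194377.
75th percentile: 1 − e^(−λt) = 0.75, t = −ln(0.25)/λ = 71.32 days.

71.3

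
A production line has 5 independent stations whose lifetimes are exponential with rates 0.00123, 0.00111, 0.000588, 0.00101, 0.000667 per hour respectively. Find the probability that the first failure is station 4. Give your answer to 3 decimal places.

0.219

The time to first failure is exponential with rate Σλ = 0.00123 + 0.00111 + 0.000588 + 0.00101 + 0.000667 = 0.004605.
P(station 4 first) = λ_4/Σλ = 0.00101/0.004605 ≈ 0.219.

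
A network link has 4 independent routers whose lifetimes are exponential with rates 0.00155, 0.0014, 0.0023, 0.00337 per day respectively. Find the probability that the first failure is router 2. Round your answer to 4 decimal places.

The time to first failure is exponential with rate Σλ = 0.00155 + 0.0014 + 0.0023 + 0.00337 = 0.00862.
P(router 2 first) = λ_2/Σλ = 0.0014/0.00862 ≈ 0.1624.

0.1624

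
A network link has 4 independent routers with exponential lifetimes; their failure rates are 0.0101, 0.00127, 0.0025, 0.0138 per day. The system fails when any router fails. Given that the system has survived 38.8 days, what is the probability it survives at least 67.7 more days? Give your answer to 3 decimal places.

0.154

Time to first failure ~ Exp(Σλ) with Σλ = 0.02767.
By memorylessness, P(T > 38.8+67.7 | T > 38.8) = P(T > 67.7) = e^(−0.02767·67.7) ≈ 0.154.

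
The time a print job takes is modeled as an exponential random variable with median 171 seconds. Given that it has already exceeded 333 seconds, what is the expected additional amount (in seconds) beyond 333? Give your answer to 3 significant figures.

For an exponential, median = ln(2)/λ, so λ = ln 2 / 171 = 0.00405349 per second.
By memorylessness, the remaining amount past any threshold is again Exp(λ) with mean 1/λ = 246.701 seconds.

247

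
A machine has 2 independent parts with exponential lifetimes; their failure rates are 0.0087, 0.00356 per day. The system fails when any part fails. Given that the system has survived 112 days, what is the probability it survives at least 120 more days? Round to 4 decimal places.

Time to first failure ~ Exp(Σλ) with Σλ = 0.01226.
By memorylessness, P(T > 112+120 | T > 112) = P(T > 120) = e^(−0.01226·120) ≈ 0.2296.

0.2296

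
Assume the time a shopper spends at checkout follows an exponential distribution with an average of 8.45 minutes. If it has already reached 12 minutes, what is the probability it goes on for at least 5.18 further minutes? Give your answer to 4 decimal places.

The rate is λ = 1/8.45 = 0.118343 per minute.
The exponential is memoryless, so the remaining time is again Exp(λ): the condition X > 12 is irrelevant.
P(X > 5.18) = e^(−0.61302) ≈ 0.5417.

0.5417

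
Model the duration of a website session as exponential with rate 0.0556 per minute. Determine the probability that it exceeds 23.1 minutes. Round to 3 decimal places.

0.277

P(X > 23.1) = e^(−λ·23.1) = e^(−1.2844) ≈ 0.277.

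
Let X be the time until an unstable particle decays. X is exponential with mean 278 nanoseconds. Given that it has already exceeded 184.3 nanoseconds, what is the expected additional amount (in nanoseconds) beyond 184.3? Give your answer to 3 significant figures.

278

The rate is λ = 1/278 = 0.00359712 per nanosecond.
By memorylessness, the remaining amount past any threshold is again Exp(λ) with mean 1/λ = 278 nanoseconds.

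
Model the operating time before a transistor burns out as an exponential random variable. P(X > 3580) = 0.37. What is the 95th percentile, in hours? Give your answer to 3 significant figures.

10800

e^(−λ·3580) = 0.37 ⇒ λ = −ln(0.37)/3580 = 0.000277724.
95th percentile: 1 − e^(−λt) = 0.95, t = −ln(0.05)/λ = 10786.7 hours.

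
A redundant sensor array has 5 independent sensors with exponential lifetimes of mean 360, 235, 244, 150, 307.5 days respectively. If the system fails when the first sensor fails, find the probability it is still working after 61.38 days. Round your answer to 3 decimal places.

The first failure time is exponential with rate Σλ_i = 1/360 + 1/235 + 1/244 + 1/150 + 1/307.5 = 0.0210502 per day.
P(min > 61.38) = e^(−0.0210502·61.38) = e^(−1.2921) ≈ 0.275.

0.275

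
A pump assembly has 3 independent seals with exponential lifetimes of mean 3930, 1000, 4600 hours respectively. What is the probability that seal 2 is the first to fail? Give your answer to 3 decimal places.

0.679

Rates: λ_i = 1/mean_i → 0.000254453, 0.001, 0.000217391; Σλ = 0.00147184.
P(seal 2 first) = λ_2/Σλ = 0.001/0.00147184 ≈ 0.679.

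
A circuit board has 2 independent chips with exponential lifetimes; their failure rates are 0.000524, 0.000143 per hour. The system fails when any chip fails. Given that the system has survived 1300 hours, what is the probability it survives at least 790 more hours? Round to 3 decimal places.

0.590

Time to first failure ~ Exp(Σλ) with Σλ = 0.000667.
By memorylessness, P(T > 1300+790 | T > 1300) = P(T > 790) = e^(−0.000667·790) ≈ 0.590.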